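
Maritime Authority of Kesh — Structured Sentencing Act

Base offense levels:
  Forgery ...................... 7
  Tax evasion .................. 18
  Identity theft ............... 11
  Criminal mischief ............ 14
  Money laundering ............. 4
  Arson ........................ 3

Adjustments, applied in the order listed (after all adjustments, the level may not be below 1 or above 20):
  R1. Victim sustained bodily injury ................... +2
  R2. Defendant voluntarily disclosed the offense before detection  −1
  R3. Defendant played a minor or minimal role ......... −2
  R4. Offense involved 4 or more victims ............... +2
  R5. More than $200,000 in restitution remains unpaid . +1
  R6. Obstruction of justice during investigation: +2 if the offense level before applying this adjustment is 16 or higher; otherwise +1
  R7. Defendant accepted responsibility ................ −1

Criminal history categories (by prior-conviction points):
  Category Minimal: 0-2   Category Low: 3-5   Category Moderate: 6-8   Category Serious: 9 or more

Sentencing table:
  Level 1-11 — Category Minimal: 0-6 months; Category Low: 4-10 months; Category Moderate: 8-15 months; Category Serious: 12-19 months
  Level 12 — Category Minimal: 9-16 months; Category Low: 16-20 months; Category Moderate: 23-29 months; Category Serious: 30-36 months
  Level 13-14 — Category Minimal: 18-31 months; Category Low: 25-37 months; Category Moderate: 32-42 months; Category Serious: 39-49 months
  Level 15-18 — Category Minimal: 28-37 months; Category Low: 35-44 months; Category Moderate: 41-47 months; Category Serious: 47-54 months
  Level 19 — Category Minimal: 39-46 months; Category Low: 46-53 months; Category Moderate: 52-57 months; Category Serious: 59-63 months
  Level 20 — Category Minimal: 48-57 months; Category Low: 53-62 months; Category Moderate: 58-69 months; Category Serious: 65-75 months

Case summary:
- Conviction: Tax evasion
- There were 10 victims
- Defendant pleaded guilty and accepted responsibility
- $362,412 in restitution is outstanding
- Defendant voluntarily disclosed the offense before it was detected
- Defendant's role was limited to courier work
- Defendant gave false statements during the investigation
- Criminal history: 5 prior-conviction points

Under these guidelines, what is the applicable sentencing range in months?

46-53 months

Base offense level for tax evasion: 18.
R2 applies: 18 − 1 = 17.
R3 applies: 17 − 2 = 15.
R4 applies: 15 + 2 = 17.
R5 applies: 17 + 1 = 18.
R6 applies (level before this adjustment is 18 ≥ 16, so +2): 18 + 2 = 20.
R7 applies: 20 − 1 = 19.
Final offense level: 19.
Criminal history: 5 prior points → Category Low (3-5).
Level 19 falls in the 19 band.
Grid: Level 19 × Category Low = 46-53 months.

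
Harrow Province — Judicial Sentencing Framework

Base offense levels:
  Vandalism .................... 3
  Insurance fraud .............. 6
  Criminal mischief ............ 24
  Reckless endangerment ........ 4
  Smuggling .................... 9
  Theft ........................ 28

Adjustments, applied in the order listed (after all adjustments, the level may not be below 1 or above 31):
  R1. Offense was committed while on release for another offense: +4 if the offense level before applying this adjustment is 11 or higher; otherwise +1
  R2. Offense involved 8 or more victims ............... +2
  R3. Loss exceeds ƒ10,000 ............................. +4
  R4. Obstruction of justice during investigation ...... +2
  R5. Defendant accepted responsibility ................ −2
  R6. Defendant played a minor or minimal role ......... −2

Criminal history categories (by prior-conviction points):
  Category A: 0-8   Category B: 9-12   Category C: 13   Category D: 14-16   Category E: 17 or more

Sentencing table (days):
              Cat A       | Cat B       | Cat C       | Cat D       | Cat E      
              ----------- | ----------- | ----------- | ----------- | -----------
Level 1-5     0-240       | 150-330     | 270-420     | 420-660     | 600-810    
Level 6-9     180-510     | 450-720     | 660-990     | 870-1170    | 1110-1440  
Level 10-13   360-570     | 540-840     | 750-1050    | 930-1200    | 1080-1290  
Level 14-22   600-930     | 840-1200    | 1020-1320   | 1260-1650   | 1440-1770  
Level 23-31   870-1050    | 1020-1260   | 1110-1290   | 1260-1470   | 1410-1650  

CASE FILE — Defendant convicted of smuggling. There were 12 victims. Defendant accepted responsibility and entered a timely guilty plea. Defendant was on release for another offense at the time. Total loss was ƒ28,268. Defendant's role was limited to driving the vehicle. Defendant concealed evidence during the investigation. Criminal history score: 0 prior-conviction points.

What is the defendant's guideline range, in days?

600-930 days

Base offense level for smuggling: 9.
R1 applies (level before this adjustment is 9 < 11, so +1): 9 + 1 = 10.
R2 applies: 10 + 2 = 12.
R3 applies: 12 + 4 = 16.
R4 applies: 16 + 2 = 18.
R5 applies: 18 − 2 = 16.
R6 applies: 16 − 2 = 14.
Final offense level: 14.
Criminal history: 0 prior points → Category A (0-8).
Level 14 falls in the 14-22 band.
Grid: Level 14-22 × Category A = 600-930 days.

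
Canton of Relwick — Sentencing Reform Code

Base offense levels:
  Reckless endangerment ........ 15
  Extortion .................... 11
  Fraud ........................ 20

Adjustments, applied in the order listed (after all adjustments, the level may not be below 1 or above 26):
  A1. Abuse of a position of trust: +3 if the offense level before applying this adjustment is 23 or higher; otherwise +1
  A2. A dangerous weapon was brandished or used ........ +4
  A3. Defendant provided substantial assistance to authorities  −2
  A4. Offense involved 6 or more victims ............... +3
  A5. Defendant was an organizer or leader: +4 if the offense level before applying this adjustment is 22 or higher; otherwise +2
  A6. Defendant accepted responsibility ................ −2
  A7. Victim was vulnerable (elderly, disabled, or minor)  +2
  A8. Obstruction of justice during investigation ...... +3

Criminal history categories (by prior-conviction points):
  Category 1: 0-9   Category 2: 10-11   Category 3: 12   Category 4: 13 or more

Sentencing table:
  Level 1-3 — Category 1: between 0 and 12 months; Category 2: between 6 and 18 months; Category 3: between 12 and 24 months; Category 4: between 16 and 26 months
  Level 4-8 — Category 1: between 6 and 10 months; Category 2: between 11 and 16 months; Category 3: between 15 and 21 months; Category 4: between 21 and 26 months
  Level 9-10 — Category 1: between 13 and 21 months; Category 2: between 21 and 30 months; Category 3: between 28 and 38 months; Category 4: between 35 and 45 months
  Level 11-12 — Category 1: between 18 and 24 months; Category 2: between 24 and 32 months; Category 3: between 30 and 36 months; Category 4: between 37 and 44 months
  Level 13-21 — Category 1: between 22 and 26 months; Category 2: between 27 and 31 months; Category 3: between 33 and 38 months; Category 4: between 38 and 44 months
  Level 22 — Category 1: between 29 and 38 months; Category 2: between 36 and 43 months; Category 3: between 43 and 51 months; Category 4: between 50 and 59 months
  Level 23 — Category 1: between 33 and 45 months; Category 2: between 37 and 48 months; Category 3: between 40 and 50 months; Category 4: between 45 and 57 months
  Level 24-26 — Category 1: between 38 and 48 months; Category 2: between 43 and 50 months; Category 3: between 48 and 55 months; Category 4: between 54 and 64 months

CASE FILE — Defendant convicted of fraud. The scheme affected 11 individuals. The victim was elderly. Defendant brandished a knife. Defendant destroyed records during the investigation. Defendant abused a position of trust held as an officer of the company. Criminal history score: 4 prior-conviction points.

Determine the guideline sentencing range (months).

Base offense level for fraud: 20.
A1 applies (level before this adjustment is 20 < 23, so +1): 20 + 1 = 21.
A2 applies: 21 + 4 = 25.
A4 applies: 25 + 3 = 28.
A5 does not apply.
A6 does not apply.
A7 applies: 28 + 2 = 30.
A8 applies: 30 + 3 = 33.
Level 33 exceeds the maximum of 26; capped at 26.
Final offense level: 26.
Criminal history: 4 prior points → Category 1 (0-9).
Level 26 falls in the 24-26 band.
Grid: Level 24-26 × Category 1 = 38-48 months.

38-48 months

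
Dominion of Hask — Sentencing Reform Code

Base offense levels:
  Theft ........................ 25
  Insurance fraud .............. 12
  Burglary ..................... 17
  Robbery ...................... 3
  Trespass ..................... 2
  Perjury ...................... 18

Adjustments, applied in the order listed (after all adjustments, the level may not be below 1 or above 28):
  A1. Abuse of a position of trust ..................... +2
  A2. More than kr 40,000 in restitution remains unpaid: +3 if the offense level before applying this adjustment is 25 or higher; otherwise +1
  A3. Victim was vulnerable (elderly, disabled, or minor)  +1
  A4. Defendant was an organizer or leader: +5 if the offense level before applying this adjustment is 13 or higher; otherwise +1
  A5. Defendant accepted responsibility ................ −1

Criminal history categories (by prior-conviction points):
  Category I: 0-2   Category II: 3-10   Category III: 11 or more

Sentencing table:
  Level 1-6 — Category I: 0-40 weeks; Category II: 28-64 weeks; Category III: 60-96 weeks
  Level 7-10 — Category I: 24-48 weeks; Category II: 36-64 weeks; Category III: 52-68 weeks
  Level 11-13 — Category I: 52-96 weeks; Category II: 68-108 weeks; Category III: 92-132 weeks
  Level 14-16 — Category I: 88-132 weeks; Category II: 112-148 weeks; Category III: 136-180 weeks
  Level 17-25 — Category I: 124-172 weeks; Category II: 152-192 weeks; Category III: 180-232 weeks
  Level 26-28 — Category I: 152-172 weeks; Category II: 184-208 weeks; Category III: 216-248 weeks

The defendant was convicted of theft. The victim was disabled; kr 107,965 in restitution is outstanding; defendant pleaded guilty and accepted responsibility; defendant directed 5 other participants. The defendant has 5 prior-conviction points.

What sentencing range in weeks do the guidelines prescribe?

184-208 weeks

Base offense level for theft: 25.
A2 applies (level before this adjustment is 25 ≥ 25, so +3): 25 + 3 = 28.
A3 applies: 28 + 1 = 29.
A4 applies (level before this adjustment is 29 ≥ 13, so +5): 29 + 5 = 34.
A5 applies: 34 − 1 = 33.
Level 33 exceeds the maximum of 28; capped at 28.
Final offense level: 28.
Criminal history: 5 prior points → Category II (3-10).
Level 28 falls in the 26-28 band.
Grid: Level 26-28 × Category II = 184-208 weeks.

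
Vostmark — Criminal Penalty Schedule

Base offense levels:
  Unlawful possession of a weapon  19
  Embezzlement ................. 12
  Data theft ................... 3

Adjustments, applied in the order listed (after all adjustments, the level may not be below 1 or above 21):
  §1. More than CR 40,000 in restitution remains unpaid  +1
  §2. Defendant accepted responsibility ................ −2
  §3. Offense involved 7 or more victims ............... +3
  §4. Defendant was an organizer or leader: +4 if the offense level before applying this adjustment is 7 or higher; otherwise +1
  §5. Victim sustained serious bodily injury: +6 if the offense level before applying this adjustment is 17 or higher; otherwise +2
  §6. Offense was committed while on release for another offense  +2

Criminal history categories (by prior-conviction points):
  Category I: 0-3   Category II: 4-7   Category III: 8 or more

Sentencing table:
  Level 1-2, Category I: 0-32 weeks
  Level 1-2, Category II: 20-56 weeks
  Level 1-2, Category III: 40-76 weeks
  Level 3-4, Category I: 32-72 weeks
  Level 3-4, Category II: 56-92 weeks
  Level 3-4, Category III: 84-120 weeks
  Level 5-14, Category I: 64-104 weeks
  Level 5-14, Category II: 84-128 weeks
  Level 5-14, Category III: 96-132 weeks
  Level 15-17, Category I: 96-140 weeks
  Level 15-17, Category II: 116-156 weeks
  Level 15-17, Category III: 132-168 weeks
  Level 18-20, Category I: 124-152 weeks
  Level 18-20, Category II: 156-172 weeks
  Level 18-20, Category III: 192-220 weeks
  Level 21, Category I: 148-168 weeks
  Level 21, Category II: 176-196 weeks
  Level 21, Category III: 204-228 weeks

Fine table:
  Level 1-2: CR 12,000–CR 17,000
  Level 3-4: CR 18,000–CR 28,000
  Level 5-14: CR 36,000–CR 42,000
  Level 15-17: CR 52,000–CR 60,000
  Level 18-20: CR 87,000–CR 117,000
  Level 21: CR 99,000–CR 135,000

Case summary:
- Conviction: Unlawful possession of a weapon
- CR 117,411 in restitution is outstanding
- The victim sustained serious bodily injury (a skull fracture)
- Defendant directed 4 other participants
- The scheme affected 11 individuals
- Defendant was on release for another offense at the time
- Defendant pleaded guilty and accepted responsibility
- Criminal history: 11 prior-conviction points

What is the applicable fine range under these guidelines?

Base offense level for unlawful possession of a weapon: 19.
§1 applies: 19 + 1 = 20.
§2 applies: 20 − 2 = 18.
§3 applies: 18 + 3 = 21.
§4 applies (level before this adjustment is 21 ≥ 7, so +4): 21 + 4 = 25.
§5 applies (level before this adjustment is 25 ≥ 17, so +6): 25 + 6 = 31.
§6 applies: 31 + 2 = 33.
Level 33 exceeds the maximum of 21; capped at 21.
Final offense level: 21.
Level 21 falls in the 21 band.
Fine table: Level 21 → CR 99,000–CR 135,000.

CR 99,000–CR 135,000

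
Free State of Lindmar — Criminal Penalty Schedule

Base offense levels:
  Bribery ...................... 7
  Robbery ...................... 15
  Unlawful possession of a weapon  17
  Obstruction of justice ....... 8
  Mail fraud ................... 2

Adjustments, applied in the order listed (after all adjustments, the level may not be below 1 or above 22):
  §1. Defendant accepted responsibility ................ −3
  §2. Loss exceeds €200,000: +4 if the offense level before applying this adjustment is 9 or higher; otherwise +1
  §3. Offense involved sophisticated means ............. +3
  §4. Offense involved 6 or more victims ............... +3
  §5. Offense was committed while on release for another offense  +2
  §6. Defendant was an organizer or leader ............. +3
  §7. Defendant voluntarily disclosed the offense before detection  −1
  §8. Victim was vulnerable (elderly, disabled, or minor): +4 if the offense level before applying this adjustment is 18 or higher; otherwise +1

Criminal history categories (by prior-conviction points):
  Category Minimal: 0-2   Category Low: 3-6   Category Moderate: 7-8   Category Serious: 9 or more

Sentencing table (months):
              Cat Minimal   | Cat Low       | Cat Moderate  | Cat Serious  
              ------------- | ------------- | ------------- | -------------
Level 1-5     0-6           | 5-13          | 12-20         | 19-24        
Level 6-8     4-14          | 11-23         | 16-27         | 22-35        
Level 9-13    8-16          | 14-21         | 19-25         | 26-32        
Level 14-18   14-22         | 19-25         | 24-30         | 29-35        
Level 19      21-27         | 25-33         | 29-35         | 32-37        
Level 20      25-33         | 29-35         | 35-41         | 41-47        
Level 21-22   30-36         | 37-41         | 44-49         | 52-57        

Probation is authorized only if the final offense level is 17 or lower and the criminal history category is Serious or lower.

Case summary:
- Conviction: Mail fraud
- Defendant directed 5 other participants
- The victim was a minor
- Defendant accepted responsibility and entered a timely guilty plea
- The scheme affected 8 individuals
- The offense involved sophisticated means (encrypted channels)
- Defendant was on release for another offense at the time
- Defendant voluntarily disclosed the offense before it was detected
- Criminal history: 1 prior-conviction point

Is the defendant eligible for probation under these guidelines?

Yes

Base offense level for mail fraud: 2.
§1 applies: 2 − 3 = -1.
§2 does not apply.
§3 applies: -1 + 3 = 2.
§4 applies: 2 + 3 = 5.
§5 applies: 5 + 2 = 7.
§6 applies: 7 + 3 = 10.
§7 applies: 10 − 1 = 9.
§8 applies (level before this adjustment is 9 < 18, so +1): 9 + 1 = 10.
Final offense level: 10.
Criminal history: 1 prior point → Category Minimal (0-2).
Level 10 falls in the 9-13 band.
Grid: Level 9-13 × Category Minimal = 8-16 months.
Probation check: level 10 ≤ 17 and category Minimal ≤ Serious → eligible.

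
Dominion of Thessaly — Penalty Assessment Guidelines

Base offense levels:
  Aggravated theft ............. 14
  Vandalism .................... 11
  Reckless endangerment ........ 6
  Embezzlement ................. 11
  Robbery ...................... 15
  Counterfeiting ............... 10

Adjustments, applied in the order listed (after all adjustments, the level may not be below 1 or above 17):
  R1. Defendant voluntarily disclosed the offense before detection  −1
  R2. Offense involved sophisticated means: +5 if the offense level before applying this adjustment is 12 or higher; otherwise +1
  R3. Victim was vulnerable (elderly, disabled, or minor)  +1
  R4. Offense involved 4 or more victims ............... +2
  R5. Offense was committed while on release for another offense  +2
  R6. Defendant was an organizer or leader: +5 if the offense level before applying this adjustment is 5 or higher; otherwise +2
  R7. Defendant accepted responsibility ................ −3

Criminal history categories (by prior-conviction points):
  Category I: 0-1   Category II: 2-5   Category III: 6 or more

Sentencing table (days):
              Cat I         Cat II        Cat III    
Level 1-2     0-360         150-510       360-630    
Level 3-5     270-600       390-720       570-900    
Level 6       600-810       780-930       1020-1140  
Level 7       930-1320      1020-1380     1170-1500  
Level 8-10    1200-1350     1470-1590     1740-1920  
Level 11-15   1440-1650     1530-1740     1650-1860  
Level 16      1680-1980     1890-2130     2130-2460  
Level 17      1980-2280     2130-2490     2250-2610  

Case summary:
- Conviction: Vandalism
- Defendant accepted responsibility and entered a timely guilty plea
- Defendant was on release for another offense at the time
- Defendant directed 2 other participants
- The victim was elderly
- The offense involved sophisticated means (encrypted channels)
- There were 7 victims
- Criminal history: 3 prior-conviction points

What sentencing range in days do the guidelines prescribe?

2130-2490 days

Base offense level for vandalism: 11.
R1 does not apply.
R2 applies (level before this adjustment is 11 < 12, so +1): 11 + 1 = 12.
R3 applies: 12 + 1 = 13.
R4 applies: 13 + 2 = 15.
R5 applies: 15 + 2 = 17.
R6 applies (level before this adjustment is 17 ≥ 5, so +5): 17 + 5 = 22.
R7 applies: 22 − 3 = 19.
Level 19 exceeds the maximum of 17; capped at 17.
Final offense level: 17.
Criminal history: 3 prior points → Category II (2-5).
Level 17 falls in the 17 band.
Grid: Level 17 × Category II = 2130-2490 days.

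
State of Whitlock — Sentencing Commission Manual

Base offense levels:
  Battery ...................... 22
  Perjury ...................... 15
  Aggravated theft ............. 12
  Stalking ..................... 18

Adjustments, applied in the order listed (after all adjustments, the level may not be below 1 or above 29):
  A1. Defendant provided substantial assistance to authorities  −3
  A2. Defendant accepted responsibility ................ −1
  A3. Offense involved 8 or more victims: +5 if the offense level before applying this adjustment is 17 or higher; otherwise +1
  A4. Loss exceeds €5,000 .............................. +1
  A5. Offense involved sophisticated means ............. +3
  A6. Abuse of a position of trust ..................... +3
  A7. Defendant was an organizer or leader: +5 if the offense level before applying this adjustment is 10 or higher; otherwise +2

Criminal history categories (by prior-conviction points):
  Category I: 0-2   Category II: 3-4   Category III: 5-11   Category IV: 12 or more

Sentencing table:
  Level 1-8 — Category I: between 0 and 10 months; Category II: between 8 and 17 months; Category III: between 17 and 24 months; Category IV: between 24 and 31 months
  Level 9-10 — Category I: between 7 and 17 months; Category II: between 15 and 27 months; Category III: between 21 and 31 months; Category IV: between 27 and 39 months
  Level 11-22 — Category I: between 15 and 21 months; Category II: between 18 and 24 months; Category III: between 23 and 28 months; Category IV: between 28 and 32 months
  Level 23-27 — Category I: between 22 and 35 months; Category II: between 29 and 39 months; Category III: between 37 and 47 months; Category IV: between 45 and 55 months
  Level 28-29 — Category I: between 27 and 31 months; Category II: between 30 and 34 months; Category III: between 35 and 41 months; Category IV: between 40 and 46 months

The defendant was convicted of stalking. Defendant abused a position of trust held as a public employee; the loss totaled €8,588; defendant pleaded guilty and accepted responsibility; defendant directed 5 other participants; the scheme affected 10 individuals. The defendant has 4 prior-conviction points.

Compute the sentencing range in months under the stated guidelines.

Base offense level for stalking: 18.
A2 applies: 18 − 1 = 17.
A3 applies (level before this adjustment is 17 ≥ 17, so +5): 17 + 5 = 22.
A4 applies: 22 + 1 = 23.
A5 does not apply.
A6 applies: 23 + 3 = 26.
A7 applies (level before this adjustment is 26 ≥ 10, so +5): 26 + 5 = 31.
Level 31 exceeds the maximum of 29; capped at 29.
Final offense level: 29.
Criminal history: 4 prior points → Category II (3-4).
Level 29 falls in the 28-29 band.
Grid: Level 28-29 × Category II = 30-34 months.

30-34 months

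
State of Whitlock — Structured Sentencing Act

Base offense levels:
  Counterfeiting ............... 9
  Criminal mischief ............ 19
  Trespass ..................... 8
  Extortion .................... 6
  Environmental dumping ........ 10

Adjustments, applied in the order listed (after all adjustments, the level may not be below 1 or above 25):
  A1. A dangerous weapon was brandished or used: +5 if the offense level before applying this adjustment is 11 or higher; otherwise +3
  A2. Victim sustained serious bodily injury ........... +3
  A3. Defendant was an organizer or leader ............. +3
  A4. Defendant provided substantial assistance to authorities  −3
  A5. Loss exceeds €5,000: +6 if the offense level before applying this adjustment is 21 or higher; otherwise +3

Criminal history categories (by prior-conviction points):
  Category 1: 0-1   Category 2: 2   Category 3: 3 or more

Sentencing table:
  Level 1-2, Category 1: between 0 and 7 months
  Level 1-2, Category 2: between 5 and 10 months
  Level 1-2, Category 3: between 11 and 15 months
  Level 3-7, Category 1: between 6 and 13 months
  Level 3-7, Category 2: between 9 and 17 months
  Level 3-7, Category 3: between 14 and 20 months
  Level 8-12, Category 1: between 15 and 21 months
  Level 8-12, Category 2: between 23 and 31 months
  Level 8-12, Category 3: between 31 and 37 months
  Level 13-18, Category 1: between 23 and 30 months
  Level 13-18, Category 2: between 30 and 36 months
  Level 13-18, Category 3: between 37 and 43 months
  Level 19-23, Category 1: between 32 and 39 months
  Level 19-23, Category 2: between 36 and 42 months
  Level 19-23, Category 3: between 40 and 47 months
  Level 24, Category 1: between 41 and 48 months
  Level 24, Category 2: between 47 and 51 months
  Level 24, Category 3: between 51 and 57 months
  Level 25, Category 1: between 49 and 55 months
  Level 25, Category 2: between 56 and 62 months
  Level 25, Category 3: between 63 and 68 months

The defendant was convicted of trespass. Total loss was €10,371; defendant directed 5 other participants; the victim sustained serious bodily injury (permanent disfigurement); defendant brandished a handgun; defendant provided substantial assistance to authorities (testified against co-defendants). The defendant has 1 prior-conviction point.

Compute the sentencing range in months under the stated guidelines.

Base offense level for trespass: 8.
A1 applies (level before this adjustment is 8 < 11, so +3): 8 + 3 = 11.
A2 applies: 11 + 3 = 14.
A3 applies: 14 + 3 = 17.
A4 applies: 17 − 3 = 14.
A5 applies (level before this adjustment is 14 < 21, so +3): 14 + 3 = 17.
Final offense level: 17.
Criminal history: 1 prior point → Category 1 (0-1).
Level 17 falls in the 13-18 band.
Grid: Level 13-18 × Category 1 = 23-30 months.

23-30 months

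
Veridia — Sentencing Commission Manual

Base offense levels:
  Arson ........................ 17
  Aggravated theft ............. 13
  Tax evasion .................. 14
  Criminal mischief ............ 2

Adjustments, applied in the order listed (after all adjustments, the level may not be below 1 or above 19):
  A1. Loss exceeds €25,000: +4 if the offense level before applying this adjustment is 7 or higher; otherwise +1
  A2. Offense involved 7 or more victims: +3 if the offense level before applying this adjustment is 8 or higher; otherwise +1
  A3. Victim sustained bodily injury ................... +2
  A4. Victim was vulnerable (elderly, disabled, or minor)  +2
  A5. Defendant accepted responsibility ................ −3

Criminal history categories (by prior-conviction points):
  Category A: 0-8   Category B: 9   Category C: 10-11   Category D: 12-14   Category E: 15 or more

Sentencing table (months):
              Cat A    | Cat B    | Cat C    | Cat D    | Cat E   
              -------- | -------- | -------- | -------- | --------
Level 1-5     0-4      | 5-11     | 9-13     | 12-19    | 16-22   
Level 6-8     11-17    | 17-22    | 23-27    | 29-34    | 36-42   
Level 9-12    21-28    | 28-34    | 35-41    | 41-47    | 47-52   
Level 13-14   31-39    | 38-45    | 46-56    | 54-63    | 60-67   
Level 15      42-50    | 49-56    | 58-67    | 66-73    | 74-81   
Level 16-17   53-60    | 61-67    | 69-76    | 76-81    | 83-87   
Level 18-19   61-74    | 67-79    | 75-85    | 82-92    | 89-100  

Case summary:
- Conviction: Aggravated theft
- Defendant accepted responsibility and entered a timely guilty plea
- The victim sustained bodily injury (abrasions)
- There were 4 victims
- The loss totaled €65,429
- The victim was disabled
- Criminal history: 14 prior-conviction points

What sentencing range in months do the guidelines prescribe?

Base offense level for aggravated theft: 13.
A1 applies (level before this adjustment is 13 ≥ 7, so +4): 13 + 4 = 17.
A3 applies: 17 + 2 = 19.
A4 applies: 19 + 2 = 21.
A5 applies: 21 − 3 = 18.
Final offense level: 18.
Criminal history: 14 prior points → Category D (12-14).
Level 18 falls in the 18-19 band.
Grid: Level 18-19 × Category D = 82-92 months.

82-92 months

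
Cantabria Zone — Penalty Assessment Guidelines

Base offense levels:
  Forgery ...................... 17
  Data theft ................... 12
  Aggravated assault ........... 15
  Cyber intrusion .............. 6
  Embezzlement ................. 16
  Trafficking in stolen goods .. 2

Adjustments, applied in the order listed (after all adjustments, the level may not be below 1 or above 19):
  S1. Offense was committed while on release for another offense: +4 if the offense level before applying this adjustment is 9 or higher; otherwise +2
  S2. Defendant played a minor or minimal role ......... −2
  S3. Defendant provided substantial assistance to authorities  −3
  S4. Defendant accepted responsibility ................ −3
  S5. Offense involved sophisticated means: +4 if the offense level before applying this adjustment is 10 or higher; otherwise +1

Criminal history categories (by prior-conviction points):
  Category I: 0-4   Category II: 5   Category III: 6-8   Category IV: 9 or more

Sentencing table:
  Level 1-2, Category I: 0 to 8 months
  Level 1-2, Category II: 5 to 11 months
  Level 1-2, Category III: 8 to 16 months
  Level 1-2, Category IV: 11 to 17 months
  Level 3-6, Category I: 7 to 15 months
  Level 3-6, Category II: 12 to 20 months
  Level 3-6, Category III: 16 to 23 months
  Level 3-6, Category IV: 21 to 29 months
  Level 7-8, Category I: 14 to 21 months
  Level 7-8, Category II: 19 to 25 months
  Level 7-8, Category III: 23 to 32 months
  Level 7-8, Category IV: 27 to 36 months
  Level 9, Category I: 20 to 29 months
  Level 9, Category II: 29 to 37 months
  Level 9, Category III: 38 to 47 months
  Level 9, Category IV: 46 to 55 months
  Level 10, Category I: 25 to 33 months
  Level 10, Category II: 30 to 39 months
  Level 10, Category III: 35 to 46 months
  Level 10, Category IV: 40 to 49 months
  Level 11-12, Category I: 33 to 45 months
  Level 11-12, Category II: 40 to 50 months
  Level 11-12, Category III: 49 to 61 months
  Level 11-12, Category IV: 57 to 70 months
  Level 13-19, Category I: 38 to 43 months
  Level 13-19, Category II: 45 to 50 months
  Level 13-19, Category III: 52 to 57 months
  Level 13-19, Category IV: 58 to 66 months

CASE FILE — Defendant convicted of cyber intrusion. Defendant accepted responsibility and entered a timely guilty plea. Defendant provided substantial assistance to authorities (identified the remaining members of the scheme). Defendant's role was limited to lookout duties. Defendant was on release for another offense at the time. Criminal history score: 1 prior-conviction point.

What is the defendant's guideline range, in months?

0-8 months

Base offense level for cyber intrusion: 6.
S1 applies (level before this adjustment is 6 < 9, so +2): 6 + 2 = 8.
S2 applies: 8 − 2 = 6.
S3 applies: 6 − 3 = 3.
S4 applies: 3 − 3 = 0.
S5 does not apply.
Level 0 is below the minimum of 1; floored at 1.
Final offense level: 1.
Criminal history: 1 prior point → Category I (0-4).
Level 1 falls in the 1-2 band.
Grid: Level 1-2 × Category I = 0-8 months.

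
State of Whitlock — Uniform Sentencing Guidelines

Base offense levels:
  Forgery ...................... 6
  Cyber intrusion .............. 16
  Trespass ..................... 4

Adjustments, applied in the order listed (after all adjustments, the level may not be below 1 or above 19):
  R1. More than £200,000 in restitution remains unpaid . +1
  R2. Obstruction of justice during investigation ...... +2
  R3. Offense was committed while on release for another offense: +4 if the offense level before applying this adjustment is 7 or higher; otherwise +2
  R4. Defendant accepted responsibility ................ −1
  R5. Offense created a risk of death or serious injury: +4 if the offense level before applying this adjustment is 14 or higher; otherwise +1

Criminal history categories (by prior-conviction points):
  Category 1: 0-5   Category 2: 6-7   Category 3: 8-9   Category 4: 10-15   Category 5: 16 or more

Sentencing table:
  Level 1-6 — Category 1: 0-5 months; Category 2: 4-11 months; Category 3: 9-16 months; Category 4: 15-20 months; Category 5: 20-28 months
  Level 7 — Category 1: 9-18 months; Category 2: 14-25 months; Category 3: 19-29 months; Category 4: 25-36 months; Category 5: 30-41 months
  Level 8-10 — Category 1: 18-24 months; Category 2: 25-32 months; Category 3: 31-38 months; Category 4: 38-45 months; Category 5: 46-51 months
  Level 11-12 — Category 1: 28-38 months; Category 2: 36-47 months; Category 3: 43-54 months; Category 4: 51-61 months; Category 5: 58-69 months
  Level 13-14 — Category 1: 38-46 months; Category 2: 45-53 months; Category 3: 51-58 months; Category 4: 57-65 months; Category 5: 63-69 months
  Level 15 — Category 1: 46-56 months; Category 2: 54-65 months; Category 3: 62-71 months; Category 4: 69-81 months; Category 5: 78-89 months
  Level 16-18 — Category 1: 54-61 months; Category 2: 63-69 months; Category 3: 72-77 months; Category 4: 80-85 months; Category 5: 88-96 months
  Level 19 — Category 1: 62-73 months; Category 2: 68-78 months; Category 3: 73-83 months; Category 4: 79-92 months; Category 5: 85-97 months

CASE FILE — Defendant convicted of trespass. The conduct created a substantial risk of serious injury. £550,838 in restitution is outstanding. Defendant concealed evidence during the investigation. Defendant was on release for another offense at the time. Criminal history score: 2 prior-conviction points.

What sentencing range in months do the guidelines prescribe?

28-38 months

Base offense level for trespass: 4.
R1 applies: 4 + 1 = 5.
R2 applies: 5 + 2 = 7.
R3 applies (level before this adjustment is 7 ≥ 7, so +4): 7 + 4 = 11.
R5 applies (level before this adjustment is 11 < 14, so +1): 11 + 1 = 12.
Final offense level: 12.
Criminal history: 2 prior points → Category 1 (0-5).
Level 12 falls in the 11-12 band.
Grid: Level 11-12 × Category 1 = 28-38 months.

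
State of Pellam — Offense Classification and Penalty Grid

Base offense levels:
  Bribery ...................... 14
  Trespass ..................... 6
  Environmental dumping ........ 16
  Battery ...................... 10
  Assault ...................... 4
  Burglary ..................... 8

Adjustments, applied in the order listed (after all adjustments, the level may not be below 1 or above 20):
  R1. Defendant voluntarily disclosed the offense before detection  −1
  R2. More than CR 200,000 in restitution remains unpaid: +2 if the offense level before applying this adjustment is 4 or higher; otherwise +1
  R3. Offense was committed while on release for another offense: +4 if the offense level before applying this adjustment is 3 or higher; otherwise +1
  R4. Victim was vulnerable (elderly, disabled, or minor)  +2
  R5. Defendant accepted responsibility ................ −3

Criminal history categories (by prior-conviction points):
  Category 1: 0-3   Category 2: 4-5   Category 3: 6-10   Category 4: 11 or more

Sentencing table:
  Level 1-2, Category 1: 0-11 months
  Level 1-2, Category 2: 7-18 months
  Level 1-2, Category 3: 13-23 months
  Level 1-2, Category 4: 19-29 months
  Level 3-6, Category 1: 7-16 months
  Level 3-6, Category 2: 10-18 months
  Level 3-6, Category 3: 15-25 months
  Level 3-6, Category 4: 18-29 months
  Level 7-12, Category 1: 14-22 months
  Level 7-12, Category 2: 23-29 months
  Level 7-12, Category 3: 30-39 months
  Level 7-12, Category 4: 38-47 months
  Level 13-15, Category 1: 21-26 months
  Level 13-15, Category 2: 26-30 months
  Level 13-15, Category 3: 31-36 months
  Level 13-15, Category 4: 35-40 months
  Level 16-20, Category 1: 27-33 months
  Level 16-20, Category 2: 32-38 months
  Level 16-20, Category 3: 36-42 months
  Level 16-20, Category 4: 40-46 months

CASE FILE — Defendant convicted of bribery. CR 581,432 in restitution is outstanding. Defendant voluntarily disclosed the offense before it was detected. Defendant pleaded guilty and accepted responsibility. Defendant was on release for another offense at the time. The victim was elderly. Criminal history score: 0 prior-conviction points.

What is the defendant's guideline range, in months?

27-33 months

Base offense level for bribery: 14.
R1 applies: 14 − 1 = 13.
R2 applies (level before this adjustment is 13 ≥ 4, so +2): 13 + 2 = 15.
R3 applies (level before this adjustment is 15 ≥ 3, so +4): 15 + 4 = 19.
R4 applies: 19 + 2 = 21.
R5 applies: 21 − 3 = 18.
Final offense level: 18.
Criminal history: 0 prior points → Category 1 (0-3).
Level 18 falls in the 16-20 band.
Grid: Level 16-20 × Category 1 = 27-33 months.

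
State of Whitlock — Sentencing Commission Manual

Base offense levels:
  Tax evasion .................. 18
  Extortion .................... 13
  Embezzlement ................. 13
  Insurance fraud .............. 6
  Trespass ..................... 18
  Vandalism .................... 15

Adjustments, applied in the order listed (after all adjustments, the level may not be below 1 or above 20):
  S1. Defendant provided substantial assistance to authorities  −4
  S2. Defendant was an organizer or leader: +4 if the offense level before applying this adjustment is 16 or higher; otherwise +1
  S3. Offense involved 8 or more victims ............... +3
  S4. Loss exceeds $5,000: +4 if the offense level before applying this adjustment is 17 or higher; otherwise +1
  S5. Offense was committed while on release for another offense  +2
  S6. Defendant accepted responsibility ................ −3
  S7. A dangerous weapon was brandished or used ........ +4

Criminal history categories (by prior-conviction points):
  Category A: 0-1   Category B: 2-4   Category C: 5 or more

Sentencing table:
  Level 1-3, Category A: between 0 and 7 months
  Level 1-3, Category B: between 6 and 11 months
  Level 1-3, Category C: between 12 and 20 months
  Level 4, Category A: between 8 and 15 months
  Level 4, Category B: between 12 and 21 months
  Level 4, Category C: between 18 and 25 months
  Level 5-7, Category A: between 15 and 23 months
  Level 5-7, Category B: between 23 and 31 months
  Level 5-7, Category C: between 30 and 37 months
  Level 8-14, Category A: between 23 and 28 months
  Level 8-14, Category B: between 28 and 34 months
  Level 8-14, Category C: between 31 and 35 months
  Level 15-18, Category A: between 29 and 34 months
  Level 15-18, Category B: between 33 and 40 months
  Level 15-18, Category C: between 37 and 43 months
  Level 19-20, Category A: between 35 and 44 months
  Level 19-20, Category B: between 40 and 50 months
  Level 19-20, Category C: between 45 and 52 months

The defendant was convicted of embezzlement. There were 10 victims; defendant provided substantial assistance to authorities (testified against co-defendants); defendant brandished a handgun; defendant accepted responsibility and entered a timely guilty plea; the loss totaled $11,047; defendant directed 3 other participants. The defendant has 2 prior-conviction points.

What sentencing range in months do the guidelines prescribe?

Base offense level for embezzlement: 13.
S1 applies: 13 − 4 = 9.
S2 applies (level before this adjustment is 9 < 16, so +1): 9 + 1 = 10.
S3 applies: 10 + 3 = 13.
S4 applies (level before this adjustment is 13 < 17, so +1): 13 + 1 = 14.
S5 does not apply.
S6 applies: 14 − 3 = 11.
S7 applies: 11 + 4 = 15.
Final offense level: 15.
Criminal history: 2 prior points → Category B (2-4).
Level 15 falls in the 15-18 band.
Grid: Level 15-18 × Category B = 33-40 months.

33-40 months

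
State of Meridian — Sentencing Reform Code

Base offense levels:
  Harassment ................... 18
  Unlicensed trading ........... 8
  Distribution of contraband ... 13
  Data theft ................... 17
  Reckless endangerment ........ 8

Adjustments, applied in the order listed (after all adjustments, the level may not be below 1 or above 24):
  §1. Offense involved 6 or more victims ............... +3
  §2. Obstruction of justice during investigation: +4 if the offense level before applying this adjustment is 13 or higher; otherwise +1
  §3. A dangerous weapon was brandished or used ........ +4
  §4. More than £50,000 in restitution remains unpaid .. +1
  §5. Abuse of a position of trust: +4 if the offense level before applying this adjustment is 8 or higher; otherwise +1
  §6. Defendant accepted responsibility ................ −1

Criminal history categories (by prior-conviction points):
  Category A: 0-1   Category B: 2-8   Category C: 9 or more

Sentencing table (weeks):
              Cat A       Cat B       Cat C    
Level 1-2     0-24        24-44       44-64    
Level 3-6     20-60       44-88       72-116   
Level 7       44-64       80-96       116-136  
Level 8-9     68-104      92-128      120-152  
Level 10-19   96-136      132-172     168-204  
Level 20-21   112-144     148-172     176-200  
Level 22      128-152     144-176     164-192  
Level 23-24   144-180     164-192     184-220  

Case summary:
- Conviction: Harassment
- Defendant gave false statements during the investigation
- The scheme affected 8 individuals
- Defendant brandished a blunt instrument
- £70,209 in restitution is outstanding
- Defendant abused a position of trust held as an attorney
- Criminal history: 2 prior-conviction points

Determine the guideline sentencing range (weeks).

164-192 weeks

Base offense level for harassment: 18.
§1 applies: 18 + 3 = 21.
§2 applies (level before this adjustment is 21 ≥ 13, so +4): 21 + 4 = 25.
§3 applies: 25 + 4 = 29.
§4 applies: 29 + 1 = 30.
§5 applies (level before this adjustment is 30 ≥ 8, so +4): 30 + 4 = 34.
§6 does not apply.
Level 34 exceeds the maximum of 24; capped at 24.
Final offense level: 24.
Criminal history: 2 prior points → Category B (2-8).
Level 24 falls in the 23-24 band.
Grid: Level 23-24 × Category B = 164-192 weeks.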